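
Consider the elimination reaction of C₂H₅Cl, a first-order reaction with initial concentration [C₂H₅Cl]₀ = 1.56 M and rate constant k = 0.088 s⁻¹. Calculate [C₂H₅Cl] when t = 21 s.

0.2458 M

Step 1: For a first-order reaction: [C₂H₅Cl] = [C₂H₅Cl]₀ × e^(-kt)
Step 2: [C₂H₅Cl] = 1.56 × e^(-0.088 × 21)
Step 3: [C₂H₅Cl] = 1.56 × e^(-1.848)
Step 4: [C₂H₅Cl] = 1.56 × 0.157552 = 0.2458 M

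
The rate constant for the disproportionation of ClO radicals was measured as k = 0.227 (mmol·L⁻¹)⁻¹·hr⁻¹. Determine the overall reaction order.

second order (2)

Step 1: The units of k for an nth-order reaction are (concentration)^(1-n)·(time)⁻¹.
Step 2: Here k has units (mmol·L⁻¹)⁻¹·hr⁻¹, so the concentration exponent is -1.
Step 3: 1 - n = -1 ⇒ n = 2. The reaction is second order.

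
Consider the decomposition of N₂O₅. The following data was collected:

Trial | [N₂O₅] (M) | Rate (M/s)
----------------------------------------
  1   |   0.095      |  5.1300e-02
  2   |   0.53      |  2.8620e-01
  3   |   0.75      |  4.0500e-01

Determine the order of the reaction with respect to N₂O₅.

first order (1)

Step 1: Compare trials to find order n where rate₂/rate₁ = ([N₂O₅]₂/[N₂O₅]₁)^n
Step 2: rate₂/rate₁ = 2.8620e-01/5.1300e-02 = 5.579
Step 3: [N₂O₅]₂/[N₂O₅]₁ = 0.53/0.095 = 5.579
Step 4: n = ln(5.579)/ln(5.579) = 1.00 ≈ 1
Step 5: The reaction is first order in N₂O₅.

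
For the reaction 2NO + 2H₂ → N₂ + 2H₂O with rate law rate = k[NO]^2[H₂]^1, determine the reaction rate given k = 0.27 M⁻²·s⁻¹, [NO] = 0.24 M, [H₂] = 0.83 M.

0.01291 M/s

Step 1: The rate law is rate = k[NO]^2[H₂]^1
Step 2: Substitute: rate = 0.27 × (0.24)^2 × (0.83)^1
Step 3: rate = 0.27 × 0.0576 × 0.83 = 0.0129082 M/s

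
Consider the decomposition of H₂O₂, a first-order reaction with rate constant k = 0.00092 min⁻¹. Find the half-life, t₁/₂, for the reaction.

753.4 min

Step 1: For a first-order reaction, t₁/₂ = ln(2)/k
Step 2: t₁/₂ = ln(2)/0.00092
Step 3: t₁/₂ = 0.6931/0.00092 = 753.4 min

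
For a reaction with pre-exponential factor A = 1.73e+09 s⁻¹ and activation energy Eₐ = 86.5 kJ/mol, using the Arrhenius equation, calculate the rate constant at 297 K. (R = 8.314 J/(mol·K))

1.06e-06 s⁻¹

Step 1: Use the Arrhenius equation: k = A × exp(-Eₐ/RT)
Step 2: Convert Eₐ to J/mol: 86.5 kJ/mol = 86500 J/mol
Step 3: Calculate the exponent: -Eₐ/(RT) = -86500/(8.314 × 297) = -35.03077
Step 4: k = 1.73e+09 × exp(-35.03077)
Step 5: k = 1.73e+09 × 6.11406e-16 = 1.0577e-06 s⁻¹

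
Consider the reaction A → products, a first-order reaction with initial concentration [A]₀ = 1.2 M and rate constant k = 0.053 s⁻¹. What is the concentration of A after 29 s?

0.258 M

Step 1: For a first-order reaction: [A] = [A]₀ × e^(-kt)
Step 2: [A] = 1.2 × e^(-0.053 × 29)
Step 3: [A] = 1.2 × e^(-1.537)
Step 4: [A] = 1.2 × 0.215025 = 0.258 M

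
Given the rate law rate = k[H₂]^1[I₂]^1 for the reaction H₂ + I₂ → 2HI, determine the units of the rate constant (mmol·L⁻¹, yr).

(mmol·L⁻¹)⁻¹·yr⁻¹

Step 1: Overall order = 1 + 1 = 2.
Step 2: rate has units mmol·L⁻¹·yr⁻¹; [H₂]^1[I₂]^1 has units (mmol·L⁻¹)^2.
Step 3: k = rate/([H₂]^1[I₂]^1), so units of k = (mmol·L⁻¹)^(1-2)·yr⁻¹ = (mmol·L⁻¹)⁻¹·yr⁻¹.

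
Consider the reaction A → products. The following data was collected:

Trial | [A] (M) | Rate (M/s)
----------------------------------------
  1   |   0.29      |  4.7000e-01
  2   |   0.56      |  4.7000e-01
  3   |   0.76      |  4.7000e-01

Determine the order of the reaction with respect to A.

zeroth order (0)

Step 1: Compare trials - when concentration changes, rate stays constant.
Step 2: rate₂/rate₁ = 4.7000e-01/4.7000e-01 = 1
Step 3: [A]₂/[A]₁ = 0.56/0.29 = 1.931
Step 4: Since rate ratio ≈ (conc ratio)^0, the reaction is zeroth order.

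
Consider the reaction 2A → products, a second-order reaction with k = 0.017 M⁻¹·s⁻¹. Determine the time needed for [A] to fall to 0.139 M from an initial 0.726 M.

342.2 s

Step 1: For second-order: t = (1/[A] - 1/[A]₀)/k
Step 2: t = (1/0.139 - 1/0.726)/0.017
Step 3: t = (7.194 - 1.377)/0.017
Step 4: t = 5.817/0.017 = 342.2 s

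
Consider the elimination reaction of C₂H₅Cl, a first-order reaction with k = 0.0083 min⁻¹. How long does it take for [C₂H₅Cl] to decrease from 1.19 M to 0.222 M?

202.3 min

Step 1: For first-order: t = ln([C₂H₅Cl]₀/[C₂H₅Cl])/k
Step 2: t = ln(1.19/0.222)/0.0083
Step 3: t = ln(5.36)/0.0083
Step 4: t = 1.679/0.0083 = 202.3 min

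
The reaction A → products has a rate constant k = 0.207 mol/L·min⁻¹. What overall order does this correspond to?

zeroth order (0)

Step 1: The units of k for an nth-order reaction are (concentration)^(1-n)·(time)⁻¹.
Step 2: Here k has units mol/L·min⁻¹, so the concentration exponent is 1.
Step 3: 1 - n = 1 ⇒ n = 0. The reaction is zeroth order.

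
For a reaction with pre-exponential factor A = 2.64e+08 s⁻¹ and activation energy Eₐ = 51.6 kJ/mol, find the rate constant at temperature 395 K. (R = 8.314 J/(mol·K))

3.96e+01 s⁻¹

Step 1: Use the Arrhenius equation: k = A × exp(-Eₐ/RT)
Step 2: Convert Eₐ to J/mol: 51.6 kJ/mol = 51600 J/mol
Step 3: Calculate the exponent: -Eₐ/(RT) = -51600/(8.314 × 395) = -15.71240
Step 4: k = 2.64e+08 × exp(-15.71240)
Step 5: k = 2.64e+08 × 1.50035e-07 = 3.9609e+01 s⁻¹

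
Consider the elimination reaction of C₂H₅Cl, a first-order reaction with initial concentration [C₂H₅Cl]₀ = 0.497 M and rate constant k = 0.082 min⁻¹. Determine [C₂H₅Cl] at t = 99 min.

0.0001482 M

Step 1: For a first-order reaction: [C₂H₅Cl] = [C₂H₅Cl]₀ × e^(-kt)
Step 2: [C₂H₅Cl] = 0.497 × e^(-0.082 × 99)
Step 3: [C₂H₅Cl] = 0.497 × e^(-8.118)
Step 4: [C₂H₅Cl] = 0.497 × 0.000298124 = 0.0001482 M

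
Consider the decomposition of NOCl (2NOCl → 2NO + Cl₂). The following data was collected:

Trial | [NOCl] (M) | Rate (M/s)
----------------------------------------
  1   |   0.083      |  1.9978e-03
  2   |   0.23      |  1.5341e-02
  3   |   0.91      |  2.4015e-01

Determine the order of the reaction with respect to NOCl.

second order (2)

Step 1: Compare trials to find order n where rate₂/rate₁ = ([NOCl]₂/[NOCl]₁)^n
Step 2: rate₂/rate₁ = 1.5341e-02/1.9978e-03 = 7.679
Step 3: [NOCl]₂/[NOCl]₁ = 0.23/0.083 = 2.771
Step 4: n = ln(7.679)/ln(2.771) = 2.00 ≈ 2
Step 5: The reaction is second order in NOCl.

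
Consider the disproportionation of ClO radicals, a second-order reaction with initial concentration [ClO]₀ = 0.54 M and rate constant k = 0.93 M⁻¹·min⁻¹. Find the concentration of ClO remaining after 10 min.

0.08967 M

Step 1: For a second-order reaction: 1/[ClO] = 1/[ClO]₀ + kt
Step 2: 1/[ClO] = 1/0.54 + 0.93 × 10
Step 3: 1/[ClO] = 1.852 + 9.3 = 11.15
Step 4: [ClO] = 1/11.15 = 0.08967 M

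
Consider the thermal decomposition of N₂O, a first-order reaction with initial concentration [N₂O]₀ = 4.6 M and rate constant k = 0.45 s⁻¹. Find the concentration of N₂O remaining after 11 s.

0.03258 M

Step 1: For a first-order reaction: [N₂O] = [N₂O]₀ × e^(-kt)
Step 2: [N₂O] = 4.6 × e^(-0.45 × 11)
Step 3: [N₂O] = 4.6 × e^(-4.95)
Step 4: [N₂O] = 4.6 × 0.00708341 = 0.03258 M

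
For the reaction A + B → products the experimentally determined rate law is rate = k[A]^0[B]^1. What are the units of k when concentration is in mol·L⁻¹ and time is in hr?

hr⁻¹

Step 1: Overall order = 0 + 1 = 1.
Step 2: rate has units mol·L⁻¹·hr⁻¹; [A]^0[B]^1 has units (mol·L⁻¹)^1.
Step 3: k = rate/([A]^0[B]^1), so units of k = (mol·L⁻¹)^(1-1)·hr⁻¹ = hr⁻¹.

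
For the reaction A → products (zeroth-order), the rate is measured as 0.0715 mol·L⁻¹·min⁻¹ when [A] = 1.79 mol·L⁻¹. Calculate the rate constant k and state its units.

0.0715 mol·L⁻¹·min⁻¹

Step 1: For a zeroth-order reaction, rate = k (independent of concentration).
Step 2: k = rate = 0.0715 mol·L⁻¹·min⁻¹.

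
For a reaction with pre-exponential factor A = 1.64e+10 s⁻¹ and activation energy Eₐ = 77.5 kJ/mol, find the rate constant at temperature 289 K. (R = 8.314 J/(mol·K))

1.61e-04 s⁻¹

Step 1: Use the Arrhenius equation: k = A × exp(-Eₐ/RT)
Step 2: Convert Eₐ to J/mol: 77.5 kJ/mol = 77500 J/mol
Step 3: Calculate the exponent: -Eₐ/(RT) = -77500/(8.314 × 289) = -32.25476
Step 4: k = 1.64e+10 × exp(-32.25476)
Step 5: k = 1.64e+10 × 9.81603e-15 = 1.6098e-04 s⁻¹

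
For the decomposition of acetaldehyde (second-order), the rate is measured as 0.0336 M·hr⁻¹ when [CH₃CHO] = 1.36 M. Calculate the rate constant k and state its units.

0.01817 M⁻¹·hr⁻¹

Step 1: rate = k[CH₃CHO]^2, so k = rate / [CH₃CHO]^2.
Step 2: k = 0.0336 / (1.36)^2 = 0.0336 / 1.85.
Step 3: k = 0.01817 M⁻¹·hr⁻¹.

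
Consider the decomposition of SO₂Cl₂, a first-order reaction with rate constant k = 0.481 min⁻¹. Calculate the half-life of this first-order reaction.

1.441 min

Step 1: For a first-order reaction, t₁/₂ = ln(2)/k
Step 2: t₁/₂ = ln(2)/0.481
Step 3: t₁/₂ = 0.6931/0.481 = 1.441 min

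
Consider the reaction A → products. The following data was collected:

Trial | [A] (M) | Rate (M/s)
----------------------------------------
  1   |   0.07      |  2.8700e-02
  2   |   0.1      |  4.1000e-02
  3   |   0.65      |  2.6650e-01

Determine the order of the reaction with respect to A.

first order (1)

Step 1: Compare trials to find order n where rate₂/rate₁ = ([A]₂/[A]₁)^n
Step 2: rate₂/rate₁ = 4.1000e-02/2.8700e-02 = 1.429
Step 3: [A]₂/[A]₁ = 0.1/0.07 = 1.429
Step 4: n = ln(1.429)/ln(1.429) = 1.00 ≈ 1
Step 5: The reaction is first order in A.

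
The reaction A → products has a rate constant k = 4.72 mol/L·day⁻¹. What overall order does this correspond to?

zeroth order (0)

Step 1: The units of k for an nth-order reaction are (concentration)^(1-n)·(time)⁻¹.
Step 2: Here k has units mol/L·day⁻¹, so the concentration exponent is 1.
Step 3: 1 - n = 1 ⇒ n = 0. The reaction is zeroth order.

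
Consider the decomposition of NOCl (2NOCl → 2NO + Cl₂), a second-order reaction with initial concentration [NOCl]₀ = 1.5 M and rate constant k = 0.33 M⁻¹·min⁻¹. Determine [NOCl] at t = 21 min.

0.1316 M

Step 1: For a second-order reaction: 1/[NOCl] = 1/[NOCl]₀ + kt
Step 2: 1/[NOCl] = 1/1.5 + 0.33 × 21
Step 3: 1/[NOCl] = 0.6667 + 6.93 = 7.597
Step 4: [NOCl] = 1/7.597 = 0.1316 M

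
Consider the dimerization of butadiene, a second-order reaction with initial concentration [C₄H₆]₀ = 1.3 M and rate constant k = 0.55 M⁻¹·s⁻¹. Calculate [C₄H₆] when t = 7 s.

0.2165 M

Step 1: For a second-order reaction: 1/[C₄H₆] = 1/[C₄H₆]₀ + kt
Step 2: 1/[C₄H₆] = 1/1.3 + 0.55 × 7
Step 3: 1/[C₄H₆] = 0.7692 + 3.85 = 4.619
Step 4: [C₄H₆] = 1/4.619 = 0.2165 M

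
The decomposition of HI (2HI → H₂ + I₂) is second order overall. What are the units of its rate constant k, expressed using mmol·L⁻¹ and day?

(mmol·L⁻¹)⁻¹·day⁻¹

Step 1: For overall order n, rate = k × (concentration)^n.
Step 2: Rate has units mmol·L⁻¹·day⁻¹; concentration term has units (mmol·L⁻¹)^2.
Step 3: k = rate / (concentration)^n, so units of k = (mmol·L⁻¹)^(1-2)·day⁻¹ = (mmol·L⁻¹)⁻¹·day⁻¹.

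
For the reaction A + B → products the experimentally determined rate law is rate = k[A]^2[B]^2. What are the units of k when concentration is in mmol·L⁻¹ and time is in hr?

(mmol·L⁻¹)⁻³·hr⁻¹

Step 1: Overall order = 2 + 2 = 4.
Step 2: rate has units mmol·L⁻¹·hr⁻¹; [A]^2[B]^2 has units (mmol·L⁻¹)^4.
Step 3: k = rate/([A]^2[B]^2), so units of k = (mmol·L⁻¹)^(1-4)·hr⁻¹ = (mmol·L⁻¹)⁻³·hr⁻¹.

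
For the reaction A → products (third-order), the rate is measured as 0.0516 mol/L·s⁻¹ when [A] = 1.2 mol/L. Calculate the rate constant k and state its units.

0.02986 (mol/L)⁻²·s⁻¹

Step 1: rate = k[A]^3, so k = rate / [A]^3.
Step 2: k = 0.0516 / (1.2)^3 = 0.0516 / 1.728.
Step 3: k = 0.02986 (mol/L)⁻²·s⁻¹.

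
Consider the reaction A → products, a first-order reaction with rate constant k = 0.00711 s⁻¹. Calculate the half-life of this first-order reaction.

97.49 s

Step 1: For a first-order reaction, t₁/₂ = ln(2)/k
Step 2: t₁/₂ = ln(2)/0.00711
Step 3: t₁/₂ = 0.6931/0.00711 = 97.49 s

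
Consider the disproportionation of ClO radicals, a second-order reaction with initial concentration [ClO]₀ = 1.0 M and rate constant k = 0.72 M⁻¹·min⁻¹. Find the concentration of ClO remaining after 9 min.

0.1337 M

Step 1: For a second-order reaction: 1/[ClO] = 1/[ClO]₀ + kt
Step 2: 1/[ClO] = 1/1.0 + 0.72 × 9
Step 3: 1/[ClO] = 1 + 6.48 = 7.48
Step 4: [ClO] = 1/7.48 = 0.1337 M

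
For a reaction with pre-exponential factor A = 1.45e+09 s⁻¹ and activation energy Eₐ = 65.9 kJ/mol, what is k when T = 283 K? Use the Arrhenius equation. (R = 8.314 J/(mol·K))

9.94e-04 s⁻¹

Step 1: Use the Arrhenius equation: k = A × exp(-Eₐ/RT)
Step 2: Convert Eₐ to J/mol: 65.9 kJ/mol = 65900 J/mol
Step 3: Calculate the exponent: -Eₐ/(RT) = -65900/(8.314 × 283) = -28.00844
Step 4: k = 1.45e+09 × exp(-28.00844)
Step 5: k = 1.45e+09 × 6.85629e-13 = 9.9416e-04 s⁻¹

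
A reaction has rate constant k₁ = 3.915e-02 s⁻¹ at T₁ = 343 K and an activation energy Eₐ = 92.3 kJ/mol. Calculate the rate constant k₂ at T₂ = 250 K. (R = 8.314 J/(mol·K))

2.310e-07 s⁻¹

Step 1: Use the two-temperature Arrhenius form: ln(k₂/k₁) = -Eₐ/R × (1/T₂ - 1/T₁)
Step 2: Convert Eₐ to J/mol: 92.3 kJ/mol = 92300 J/mol
Step 3: 1/T₂ - 1/T₁ = 1/250 - 1/343 = 1.084548e-03 K⁻¹
Step 4: ln(k₂/k₁) = -92300/8.314 × 1.084548e-03 = -12.04039
Step 5: k₂ = k₁ × exp(-12.04039) = 3.915e-02 × 5.90099e-06 = 2.310e-07 s⁻¹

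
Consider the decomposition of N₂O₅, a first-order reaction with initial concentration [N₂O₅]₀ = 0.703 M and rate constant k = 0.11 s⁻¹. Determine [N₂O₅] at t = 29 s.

0.02894 M

Step 1: For a first-order reaction: [N₂O₅] = [N₂O₅]₀ × e^(-kt)
Step 2: [N₂O₅] = 0.703 × e^(-0.11 × 29)
Step 3: [N₂O₅] = 0.703 × e^(-3.19)
Step 4: [N₂O₅] = 0.703 × 0.0411719 = 0.02894 M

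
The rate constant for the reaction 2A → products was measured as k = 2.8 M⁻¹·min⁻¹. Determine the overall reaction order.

second order (2)

Step 1: The units of k for an nth-order reaction are (concentration)^(1-n)·(time)⁻¹.
Step 2: Here k has units M⁻¹·min⁻¹, so the concentration exponent is -1.
Step 3: 1 - n = -1 ⇒ n = 2. The reaction is second order.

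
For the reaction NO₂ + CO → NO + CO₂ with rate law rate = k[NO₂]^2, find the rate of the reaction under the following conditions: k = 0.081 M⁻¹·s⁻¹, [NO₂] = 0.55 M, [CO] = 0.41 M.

0.0245 M/s

Step 1: The rate law is rate = k[NO₂]^2
Step 2: Note that the rate does not depend on [CO] (zero order in CO).
Step 3: rate = 0.081 × (0.55)^2 = 0.0245025 M/s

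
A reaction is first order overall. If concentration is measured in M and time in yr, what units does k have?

yr⁻¹

Step 1: For overall order n, rate = k × (concentration)^n.
Step 2: Rate has units M·yr⁻¹; concentration term has units M^1.
Step 3: k = rate / (concentration)^n, so units of k = M^(1-1)·yr⁻¹ = yr⁻¹.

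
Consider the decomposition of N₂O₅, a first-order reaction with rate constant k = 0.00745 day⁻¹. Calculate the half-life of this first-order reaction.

93.04 day

Step 1: For a first-order reaction, t₁/₂ = ln(2)/k
Step 2: t₁/₂ = ln(2)/0.00745
Step 3: t₁/₂ = 0.6931/0.00745 = 93.04 day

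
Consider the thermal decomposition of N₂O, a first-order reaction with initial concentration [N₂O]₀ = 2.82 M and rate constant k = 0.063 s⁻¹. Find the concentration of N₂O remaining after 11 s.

1.41 M

Step 1: For a first-order reaction: [N₂O] = [N₂O]₀ × e^(-kt)
Step 2: [N₂O] = 2.82 × e^(-0.063 × 11)
Step 3: [N₂O] = 2.82 × e^(-0.693)
Step 4: [N₂O] = 2.82 × 0.500074 = 1.41 M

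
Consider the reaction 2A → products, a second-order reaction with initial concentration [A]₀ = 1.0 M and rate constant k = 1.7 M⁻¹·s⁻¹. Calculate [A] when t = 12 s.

0.04673 M

Step 1: For a second-order reaction: 1/[A] = 1/[A]₀ + kt
Step 2: 1/[A] = 1/1.0 + 1.7 × 12
Step 3: 1/[A] = 1 + 20.4 = 21.4
Step 4: [A] = 1/21.4 = 0.04673 M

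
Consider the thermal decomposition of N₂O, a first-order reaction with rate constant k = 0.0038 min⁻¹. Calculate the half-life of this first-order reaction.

182.4 min

Step 1: For a first-order reaction, t₁/₂ = ln(2)/k
Step 2: t₁/₂ = ln(2)/0.0038
Step 3: t₁/₂ = 0.6931/0.0038 = 182.4 min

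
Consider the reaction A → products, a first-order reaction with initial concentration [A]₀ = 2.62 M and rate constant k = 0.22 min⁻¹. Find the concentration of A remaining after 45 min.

0.0001315 M

Step 1: For a first-order reaction: [A] = [A]₀ × e^(-kt)
Step 2: [A] = 2.62 × e^(-0.22 × 45)
Step 3: [A] = 2.62 × e^(-9.9)
Step 4: [A] = 2.62 × 5.01747e-05 = 0.0001315 M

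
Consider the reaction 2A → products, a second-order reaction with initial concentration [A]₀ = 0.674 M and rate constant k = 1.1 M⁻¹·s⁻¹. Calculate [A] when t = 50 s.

0.0177 M

Step 1: For a second-order reaction: 1/[A] = 1/[A]₀ + kt
Step 2: 1/[A] = 1/0.674 + 1.1 × 50
Step 3: 1/[A] = 1.484 + 55 = 56.48
Step 4: [A] = 1/56.48 = 0.0177 M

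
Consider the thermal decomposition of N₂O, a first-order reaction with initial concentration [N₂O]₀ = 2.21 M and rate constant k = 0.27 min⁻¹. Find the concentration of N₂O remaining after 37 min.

0.0001013 M

Step 1: For a first-order reaction: [N₂O] = [N₂O]₀ × e^(-kt)
Step 2: [N₂O] = 2.21 × e^(-0.27 × 37)
Step 3: [N₂O] = 2.21 × e^(-9.99)
Step 4: [N₂O] = 2.21 × 4.58562e-05 = 0.0001013 M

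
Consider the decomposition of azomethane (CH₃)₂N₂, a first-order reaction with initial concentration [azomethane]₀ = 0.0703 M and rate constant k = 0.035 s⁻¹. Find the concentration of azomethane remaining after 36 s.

0.01994 M

Step 1: For a first-order reaction: [azomethane] = [azomethane]₀ × e^(-kt)
Step 2: [azomethane] = 0.0703 × e^(-0.035 × 36)
Step 3: [azomethane] = 0.0703 × e^(-1.26)
Step 4: [azomethane] = 0.0703 × 0.283654 = 0.01994 M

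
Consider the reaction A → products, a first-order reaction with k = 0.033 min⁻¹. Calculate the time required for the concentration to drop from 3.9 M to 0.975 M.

42.01 min

Step 1: For first-order: t = ln([A]₀/[A])/k
Step 2: t = ln(3.9/0.975)/0.033
Step 3: t = ln(4)/0.033
Step 4: t = 1.386/0.033 = 42.01 min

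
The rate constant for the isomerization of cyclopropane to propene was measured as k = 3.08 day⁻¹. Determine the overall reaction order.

first order (1)

Step 1: The units of k for an nth-order reaction are (concentration)^(1-n)·(time)⁻¹.
Step 2: Here k has units day⁻¹, so the concentration exponent is 0.
Step 3: 1 - n = 0 ⇒ n = 1. The reaction is first order.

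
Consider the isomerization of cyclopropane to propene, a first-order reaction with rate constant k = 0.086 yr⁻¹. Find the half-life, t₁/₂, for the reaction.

8.06 yr

Step 1: For a first-order reaction, t₁/₂ = ln(2)/k
Step 2: t₁/₂ = ln(2)/0.086
Step 3: t₁/₂ = 0.6931/0.086 = 8.06 yr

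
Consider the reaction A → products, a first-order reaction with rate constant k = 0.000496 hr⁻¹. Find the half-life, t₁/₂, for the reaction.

1397 hr

Step 1: For a first-order reaction, t₁/₂ = ln(2)/k
Step 2: t₁/₂ = ln(2)/0.000496
Step 3: t₁/₂ = 0.6931/0.000496 = 1397 hr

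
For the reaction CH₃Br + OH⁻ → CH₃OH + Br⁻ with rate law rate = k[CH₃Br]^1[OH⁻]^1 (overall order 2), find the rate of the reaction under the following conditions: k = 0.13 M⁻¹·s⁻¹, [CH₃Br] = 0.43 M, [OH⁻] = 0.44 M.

0.0246 M/s

Step 1: The rate law is rate = k[CH₃Br]^1[OH⁻]^1, overall order = 1+1 = 2
Step 2: Substitute values: rate = 0.13 × (0.43)^1 × (0.44)^1
Step 3: rate = 0.13 × 0.43 × 0.44 = 0.024596 M/s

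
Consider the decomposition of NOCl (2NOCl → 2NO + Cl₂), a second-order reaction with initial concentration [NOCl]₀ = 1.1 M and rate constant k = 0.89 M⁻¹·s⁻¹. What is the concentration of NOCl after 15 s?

0.07013 M

Step 1: For a second-order reaction: 1/[NOCl] = 1/[NOCl]₀ + kt
Step 2: 1/[NOCl] = 1/1.1 + 0.89 × 15
Step 3: 1/[NOCl] = 0.9091 + 13.35 = 14.26
Step 4: [NOCl] = 1/14.26 = 0.07013 M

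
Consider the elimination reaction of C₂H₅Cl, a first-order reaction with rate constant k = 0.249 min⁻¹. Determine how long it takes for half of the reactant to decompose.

2.784 min

Step 1: For a first-order reaction, t₁/₂ = ln(2)/k
Step 2: t₁/₂ = ln(2)/0.249
Step 3: t₁/₂ = 0.6931/0.249 = 2.784 min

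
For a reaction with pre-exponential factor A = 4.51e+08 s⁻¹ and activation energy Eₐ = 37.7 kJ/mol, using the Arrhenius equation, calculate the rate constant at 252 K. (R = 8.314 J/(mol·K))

6.91e+00 s⁻¹

Step 1: Use the Arrhenius equation: k = A × exp(-Eₐ/RT)
Step 2: Convert Eₐ to J/mol: 37.7 kJ/mol = 37700 J/mol
Step 3: Calculate the exponent: -Eₐ/(RT) = -37700/(8.314 × 252) = -17.99413
Step 4: k = 4.51e+08 × exp(-17.99413)
Step 5: k = 4.51e+08 × 1.53196e-08 = 6.9091e+00 s⁻¹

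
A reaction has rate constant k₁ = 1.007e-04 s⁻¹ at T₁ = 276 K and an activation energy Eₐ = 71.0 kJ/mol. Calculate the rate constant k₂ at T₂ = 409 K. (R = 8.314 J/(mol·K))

2.359e+00 s⁻¹

Step 1: Use the two-temperature Arrhenius form: ln(k₂/k₁) = -Eₐ/R × (1/T₂ - 1/T₁)
Step 2: Convert Eₐ to J/mol: 71.0 kJ/mol = 71000 J/mol
Step 3: 1/T₂ - 1/T₁ = 1/409 - 1/276 = -1.178201e-03 K⁻¹
Step 4: ln(k₂/k₁) = -71000/8.314 × -1.178201e-03 = 10.06162
Step 5: k₂ = k₁ × exp(10.06162) = 1.007e-04 × 2.34264e+04 = 2.359e+00 s⁻¹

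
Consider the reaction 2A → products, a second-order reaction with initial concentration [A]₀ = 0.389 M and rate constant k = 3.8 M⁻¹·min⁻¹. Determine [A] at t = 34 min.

0.007589 M

Step 1: For a second-order reaction: 1/[A] = 1/[A]₀ + kt
Step 2: 1/[A] = 1/0.389 + 3.8 × 34
Step 3: 1/[A] = 2.571 + 129.2 = 131.8
Step 4: [A] = 1/131.8 = 0.007589 M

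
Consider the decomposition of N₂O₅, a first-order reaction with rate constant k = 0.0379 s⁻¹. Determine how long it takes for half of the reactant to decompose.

18.29 s

Step 1: For a first-order reaction, t₁/₂ = ln(2)/k
Step 2: t₁/₂ = ln(2)/0.0379
Step 3: t₁/₂ = 0.6931/0.0379 = 18.29 s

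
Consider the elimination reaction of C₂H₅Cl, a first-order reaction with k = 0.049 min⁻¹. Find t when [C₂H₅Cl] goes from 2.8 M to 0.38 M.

40.76 min

Step 1: For first-order: t = ln([C₂H₅Cl]₀/[C₂H₅Cl])/k
Step 2: t = ln(2.8/0.38)/0.049
Step 3: t = ln(7.368)/0.049
Step 4: t = 1.997/0.049 = 40.76 min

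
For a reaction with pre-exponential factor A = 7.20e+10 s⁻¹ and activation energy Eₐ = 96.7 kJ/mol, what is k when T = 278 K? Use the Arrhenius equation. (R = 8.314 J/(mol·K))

4.87e-08 s⁻¹

Step 1: Use the Arrhenius equation: k = A × exp(-Eₐ/RT)
Step 2: Convert Eₐ to J/mol: 96.7 kJ/mol = 96700 J/mol
Step 3: Calculate the exponent: -Eₐ/(RT) = -96700/(8.314 × 278) = -41.83807
Step 4: k = 7.20e+10 × exp(-41.83807)
Step 5: k = 7.20e+10 × 6.76016e-19 = 4.8673e-08 s⁻¹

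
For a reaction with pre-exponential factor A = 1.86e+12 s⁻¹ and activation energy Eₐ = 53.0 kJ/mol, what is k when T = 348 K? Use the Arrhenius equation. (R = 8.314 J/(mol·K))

2.06e+04 s⁻¹

Step 1: Use the Arrhenius equation: k = A × exp(-Eₐ/RT)
Step 2: Convert Eₐ to J/mol: 53.0 kJ/mol = 53000 J/mol
Step 3: Calculate the exponent: -Eₐ/(RT) = -53000/(8.314 × 348) = -18.31836
Step 4: k = 1.86e+12 × exp(-18.31836)
Step 5: k = 1.86e+12 × 1.10774e-08 = 2.0604e+04 s⁻¹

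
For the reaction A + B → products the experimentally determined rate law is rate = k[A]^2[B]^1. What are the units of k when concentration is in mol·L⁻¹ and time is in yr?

(mol·L⁻¹)⁻²·yr⁻¹

Step 1: Overall order = 2 + 1 = 3.
Step 2: rate has units mol·L⁻¹·yr⁻¹; [A]^2[B]^1 has units (mol·L⁻¹)^3.
Step 3: k = rate/([A]^2[B]^1), so units of k = (mol·L⁻¹)^(1-3)·yr⁻¹ = (mol·L⁻¹)⁻²·yr⁻¹.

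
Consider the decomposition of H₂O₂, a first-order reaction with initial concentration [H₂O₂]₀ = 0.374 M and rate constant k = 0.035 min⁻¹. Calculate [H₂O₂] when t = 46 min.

0.07476 M

Step 1: For a first-order reaction: [H₂O₂] = [H₂O₂]₀ × e^(-kt)
Step 2: [H₂O₂] = 0.374 × e^(-0.035 × 46)
Step 3: [H₂O₂] = 0.374 × e^(-1.61)
Step 4: [H₂O₂] = 0.374 × 0.199888 = 0.07476 M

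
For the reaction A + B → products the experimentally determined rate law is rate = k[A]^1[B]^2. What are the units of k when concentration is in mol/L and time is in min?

(mol/L)⁻²·min⁻¹

Step 1: Overall order = 1 + 2 = 3.
Step 2: rate has units mol/L·min⁻¹; [A]^1[B]^2 has units (mol/L)^3.
Step 3: k = rate/([A]^1[B]^2), so units of k = (mol/L)^(1-3)·min⁻¹ = (mol/L)⁻²·min⁻¹.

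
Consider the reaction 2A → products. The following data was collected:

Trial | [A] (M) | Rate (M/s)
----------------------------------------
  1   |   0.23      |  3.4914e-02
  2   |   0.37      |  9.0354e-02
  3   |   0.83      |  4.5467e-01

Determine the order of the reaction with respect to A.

second order (2)

Step 1: Compare trials to find order n where rate₂/rate₁ = ([A]₂/[A]₁)^n
Step 2: rate₂/rate₁ = 9.0354e-02/3.4914e-02 = 2.588
Step 3: [A]₂/[A]₁ = 0.37/0.23 = 1.609
Step 4: n = ln(2.588)/ln(1.609) = 2.00 ≈ 2
Step 5: The reaction is second order in A.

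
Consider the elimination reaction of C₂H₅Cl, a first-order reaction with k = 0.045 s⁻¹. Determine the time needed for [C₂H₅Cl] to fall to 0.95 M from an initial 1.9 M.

15.4 s

Step 1: For first-order: t = ln([C₂H₅Cl]₀/[C₂H₅Cl])/k
Step 2: t = ln(1.9/0.95)/0.045
Step 3: t = ln(2)/0.045
Step 4: t = 0.6931/0.045 = 15.4 s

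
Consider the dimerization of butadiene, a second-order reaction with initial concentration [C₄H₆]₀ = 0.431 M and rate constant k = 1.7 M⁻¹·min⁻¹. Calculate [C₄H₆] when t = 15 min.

0.03595 M

Step 1: For a second-order reaction: 1/[C₄H₆] = 1/[C₄H₆]₀ + kt
Step 2: 1/[C₄H₆] = 1/0.431 + 1.7 × 15
Step 3: 1/[C₄H₆] = 2.32 + 25.5 = 27.82
Step 4: [C₄H₆] = 1/27.82 = 0.03595 M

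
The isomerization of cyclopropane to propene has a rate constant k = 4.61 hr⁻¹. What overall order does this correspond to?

first order (1)

Step 1: The units of k for an nth-order reaction are (concentration)^(1-n)·(time)⁻¹.
Step 2: Here k has units hr⁻¹, so the concentration exponent is 0.
Step 3: 1 - n = 0 ⇒ n = 1. The reaction is first order.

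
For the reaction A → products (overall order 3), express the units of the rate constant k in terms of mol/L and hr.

(mol/L)⁻²·hr⁻¹

Step 1: For overall order n, rate = k × (concentration)^n.
Step 2: Rate has units mol/L·hr⁻¹; concentration term has units (mol/L)^3.
Step 3: k = rate / (concentration)^n, so units of k = (mol/L)^(1-3)·hr⁻¹ = (mol/L)⁻²·hr⁻¹.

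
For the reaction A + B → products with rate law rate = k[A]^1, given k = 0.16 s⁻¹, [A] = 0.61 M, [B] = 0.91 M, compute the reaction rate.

0.0976 M/s

Step 1: The rate law is rate = k[A]^1
Step 2: Note that the rate does not depend on [B] (zero order in B).
Step 3: rate = 0.16 × (0.61)^1 = 0.0976 M/s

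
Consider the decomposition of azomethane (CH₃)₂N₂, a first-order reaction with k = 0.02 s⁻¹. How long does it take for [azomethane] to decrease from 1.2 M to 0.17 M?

97.71 s

Step 1: For first-order: t = ln([azomethane]₀/[azomethane])/k
Step 2: t = ln(1.2/0.17)/0.02
Step 3: t = ln(7.059)/0.02
Step 4: t = 1.954/0.02 = 97.71 s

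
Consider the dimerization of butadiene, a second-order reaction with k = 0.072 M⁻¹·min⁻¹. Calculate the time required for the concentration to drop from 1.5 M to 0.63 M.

12.79 min

Step 1: For second-order: t = (1/[C₄H₆] - 1/[C₄H₆]₀)/k
Step 2: t = (1/0.63 - 1/1.5)/0.072
Step 3: t = (1.587 - 0.6667)/0.072
Step 4: t = 0.9206/0.072 = 12.79 min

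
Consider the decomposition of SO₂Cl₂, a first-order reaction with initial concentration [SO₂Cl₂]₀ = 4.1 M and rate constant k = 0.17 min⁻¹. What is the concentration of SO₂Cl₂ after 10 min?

0.749 M

Step 1: For a first-order reaction: [SO₂Cl₂] = [SO₂Cl₂]₀ × e^(-kt)
Step 2: [SO₂Cl₂] = 4.1 × e^(-0.17 × 10)
Step 3: [SO₂Cl₂] = 4.1 × e^(-1.7)
Step 4: [SO₂Cl₂] = 4.1 × 0.182684 = 0.749 M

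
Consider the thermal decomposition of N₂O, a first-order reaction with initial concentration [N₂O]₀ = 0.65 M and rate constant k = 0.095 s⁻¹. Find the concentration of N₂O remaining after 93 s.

9.461e-05 M

Step 1: For a first-order reaction: [N₂O] = [N₂O]₀ × e^(-kt)
Step 2: [N₂O] = 0.65 × e^(-0.095 × 93)
Step 3: [N₂O] = 0.65 × e^(-8.835)
Step 4: [N₂O] = 0.65 × 0.000145549 = 9.461e-05 M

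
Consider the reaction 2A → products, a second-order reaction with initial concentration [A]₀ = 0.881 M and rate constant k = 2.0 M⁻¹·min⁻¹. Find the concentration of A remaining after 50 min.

0.009888 M

Step 1: For a second-order reaction: 1/[A] = 1/[A]₀ + kt
Step 2: 1/[A] = 1/0.881 + 2.0 × 50
Step 3: 1/[A] = 1.135 + 100 = 101.1
Step 4: [A] = 1/101.1 = 0.009888 M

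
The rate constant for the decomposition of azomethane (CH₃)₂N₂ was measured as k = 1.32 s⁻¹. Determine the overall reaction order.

first order (1)

Step 1: The units of k for an nth-order reaction are (concentration)^(1-n)·(time)⁻¹.
Step 2: Here k has units s⁻¹, so the concentration exponent is 0.
Step 3: 1 - n = 0 ⇒ n = 1. The reaction is first order.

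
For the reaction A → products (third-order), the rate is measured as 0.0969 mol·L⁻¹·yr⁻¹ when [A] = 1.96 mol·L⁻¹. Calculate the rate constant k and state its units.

0.01287 (mol·L⁻¹)⁻²·yr⁻¹

Step 1: rate = k[A]^3, so k = rate / [A]^3.
Step 2: k = 0.0969 / (1.96)^3 = 0.0969 / 7.53.
Step 3: k = 0.01287 (mol·L⁻¹)⁻²·yr⁻¹.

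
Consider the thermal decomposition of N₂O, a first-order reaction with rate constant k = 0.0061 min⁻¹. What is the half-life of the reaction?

113.6 min

Step 1: For a first-order reaction, t₁/₂ = ln(2)/k
Step 2: t₁/₂ = ln(2)/0.0061
Step 3: t₁/₂ = 0.6931/0.0061 = 113.6 min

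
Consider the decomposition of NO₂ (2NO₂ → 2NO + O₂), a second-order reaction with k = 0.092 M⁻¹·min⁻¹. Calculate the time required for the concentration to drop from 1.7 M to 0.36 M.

23.8 min

Step 1: For second-order: t = (1/[NO₂] - 1/[NO₂]₀)/k
Step 2: t = (1/0.36 - 1/1.7)/0.092
Step 3: t = (2.778 - 0.5882)/0.092
Step 4: t = 2.19/0.092 = 23.8 min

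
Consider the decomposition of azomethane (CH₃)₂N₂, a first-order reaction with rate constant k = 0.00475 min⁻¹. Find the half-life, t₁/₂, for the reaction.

145.9 min

Step 1: For a first-order reaction, t₁/₂ = ln(2)/k
Step 2: t₁/₂ = ln(2)/0.00475
Step 3: t₁/₂ = 0.6931/0.00475 = 145.9 min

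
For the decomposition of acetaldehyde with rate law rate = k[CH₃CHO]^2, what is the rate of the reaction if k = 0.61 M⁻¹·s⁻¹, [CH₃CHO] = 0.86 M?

0.4512 M/s

Step 1: Identify the rate law: rate = k[CH₃CHO]^2
Step 2: Substitute values: rate = 0.61 × (0.86)^2
Step 3: Calculate: rate = 0.61 × 0.7396 = 0.451156 M/s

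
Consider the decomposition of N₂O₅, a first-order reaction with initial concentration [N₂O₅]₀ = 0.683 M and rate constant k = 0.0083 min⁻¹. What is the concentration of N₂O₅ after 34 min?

0.5151 M

Step 1: For a first-order reaction: [N₂O₅] = [N₂O₅]₀ × e^(-kt)
Step 2: [N₂O₅] = 0.683 × e^(-0.0083 × 34)
Step 3: [N₂O₅] = 0.683 × e^(-0.2822)
Step 4: [N₂O₅] = 0.683 × 0.754123 = 0.5151 M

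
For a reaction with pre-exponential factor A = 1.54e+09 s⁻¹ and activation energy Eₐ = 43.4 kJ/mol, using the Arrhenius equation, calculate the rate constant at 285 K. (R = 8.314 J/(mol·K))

1.71e+01 s⁻¹

Step 1: Use the Arrhenius equation: k = A × exp(-Eₐ/RT)
Step 2: Convert Eₐ to J/mol: 43.4 kJ/mol = 43400 J/mol
Step 3: Calculate the exponent: -Eₐ/(RT) = -43400/(8.314 × 285) = -18.31618
Step 4: k = 1.54e+09 × exp(-18.31618)
Step 5: k = 1.54e+09 × 1.11016e-08 = 1.7096e+01 s⁻¹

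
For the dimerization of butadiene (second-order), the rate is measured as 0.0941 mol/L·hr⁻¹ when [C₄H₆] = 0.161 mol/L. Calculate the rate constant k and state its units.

3.63 (mol/L)⁻¹·hr⁻¹

Step 1: rate = k[C₄H₆]^2, so k = rate / [C₄H₆]^2.
Step 2: k = 0.0941 / (0.161)^2 = 0.0941 / 0.02592.
Step 3: k = 3.63 (mol/L)⁻¹·hr⁻¹.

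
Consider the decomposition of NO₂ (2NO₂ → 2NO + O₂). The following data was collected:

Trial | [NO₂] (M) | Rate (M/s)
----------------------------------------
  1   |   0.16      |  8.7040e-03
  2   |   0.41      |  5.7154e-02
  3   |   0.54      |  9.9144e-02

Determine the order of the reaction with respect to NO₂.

second order (2)

Step 1: Compare trials to find order n where rate₂/rate₁ = ([NO₂]₂/[NO₂]₁)^n
Step 2: rate₂/rate₁ = 5.7154e-02/8.7040e-03 = 6.566
Step 3: [NO₂]₂/[NO₂]₁ = 0.41/0.16 = 2.562
Step 4: n = ln(6.566)/ln(2.562) = 2.00 ≈ 2
Step 5: The reaction is second order in NO₂.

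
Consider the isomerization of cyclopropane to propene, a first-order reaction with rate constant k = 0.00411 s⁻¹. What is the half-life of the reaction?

168.6 s

Step 1: For a first-order reaction, t₁/₂ = ln(2)/k
Step 2: t₁/₂ = ln(2)/0.00411
Step 3: t₁/₂ = 0.6931/0.00411 = 168.6 s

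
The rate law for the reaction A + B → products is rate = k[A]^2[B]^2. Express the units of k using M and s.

M⁻³·s⁻¹

Step 1: Overall order = 2 + 2 = 4.
Step 2: rate has units M·s⁻¹; [A]^2[B]^2 has units M^4.
Step 3: k = rate/([A]^2[B]^2), so units of k = M^(1-4)·s⁻¹ = M⁻³·s⁻¹.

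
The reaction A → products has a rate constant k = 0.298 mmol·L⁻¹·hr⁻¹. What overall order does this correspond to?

zeroth order (0)

Step 1: The units of k for an nth-order reaction are (concentration)^(1-n)·(time)⁻¹.
Step 2: Here k has units mmol·L⁻¹·hr⁻¹, so the concentration exponent is 1.
Step 3: 1 - n = 1 ⇒ n = 0. The reaction is zeroth order.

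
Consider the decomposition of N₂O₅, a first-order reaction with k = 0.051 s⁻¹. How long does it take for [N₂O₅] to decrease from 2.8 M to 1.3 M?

15.04 s

Step 1: For first-order: t = ln([N₂O₅]₀/[N₂O₅])/k
Step 2: t = ln(2.8/1.3)/0.051
Step 3: t = ln(2.154)/0.051
Step 4: t = 0.7673/0.051 = 15.04 s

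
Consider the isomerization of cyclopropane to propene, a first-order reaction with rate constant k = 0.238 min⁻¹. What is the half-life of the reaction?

2.912 min

Step 1: For a first-order reaction, t₁/₂ = ln(2)/k
Step 2: t₁/₂ = ln(2)/0.238
Step 3: t₁/₂ = 0.6931/0.238 = 2.912 min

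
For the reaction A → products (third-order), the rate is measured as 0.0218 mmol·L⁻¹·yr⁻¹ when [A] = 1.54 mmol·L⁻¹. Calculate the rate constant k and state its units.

0.005969 (mmol·L⁻¹)⁻²·yr⁻¹

Step 1: rate = k[A]^3, so k = rate / [A]^3.
Step 2: k = 0.0218 / (1.54)^3 = 0.0218 / 3.652.
Step 3: k = 0.005969 (mmol·L⁻¹)⁻²·yr⁻¹.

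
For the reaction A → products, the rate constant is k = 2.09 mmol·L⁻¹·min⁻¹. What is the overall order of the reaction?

zeroth order (0)

Step 1: The units of k for an nth-order reaction are (concentration)^(1-n)·(time)⁻¹.
Step 2: Here k has units mmol·L⁻¹·min⁻¹, so the concentration exponent is 1.
Step 3: 1 - n = 1 ⇒ n = 0. The reaction is zeroth order.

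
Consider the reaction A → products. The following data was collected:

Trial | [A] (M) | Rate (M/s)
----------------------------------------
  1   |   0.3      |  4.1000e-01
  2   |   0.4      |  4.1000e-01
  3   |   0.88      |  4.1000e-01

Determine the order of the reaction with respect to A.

zeroth order (0)

Step 1: Compare trials - when concentration changes, rate stays constant.
Step 2: rate₂/rate₁ = 4.1000e-01/4.1000e-01 = 1
Step 3: [A]₂/[A]₁ = 0.4/0.3 = 1.333
Step 4: Since rate ratio ≈ (conc ratio)^0, the reaction is zeroth order.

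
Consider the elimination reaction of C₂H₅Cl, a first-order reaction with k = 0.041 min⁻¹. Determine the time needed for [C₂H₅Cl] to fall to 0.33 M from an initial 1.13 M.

30.02 min

Step 1: For first-order: t = ln([C₂H₅Cl]₀/[C₂H₅Cl])/k
Step 2: t = ln(1.13/0.33)/0.041
Step 3: t = ln(3.424)/0.041
Step 4: t = 1.231/0.041 = 30.02 min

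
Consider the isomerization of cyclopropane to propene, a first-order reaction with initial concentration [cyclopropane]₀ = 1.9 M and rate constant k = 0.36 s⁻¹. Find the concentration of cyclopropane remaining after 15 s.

0.008582 M

Step 1: For a first-order reaction: [cyclopropane] = [cyclopropane]₀ × e^(-kt)
Step 2: [cyclopropane] = 1.9 × e^(-0.36 × 15)
Step 3: [cyclopropane] = 1.9 × e^(-5.4)
Step 4: [cyclopropane] = 1.9 × 0.00451658 = 0.008582 M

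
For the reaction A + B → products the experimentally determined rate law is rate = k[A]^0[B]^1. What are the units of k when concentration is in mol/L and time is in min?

min⁻¹

Step 1: Overall order = 0 + 1 = 1.
Step 2: rate has units mol/L·min⁻¹; [A]^0[B]^1 has units (mol/L)^1.
Step 3: k = rate/([A]^0[B]^1), so units of k = (mol/L)^(1-1)·min⁻¹ = min⁻¹.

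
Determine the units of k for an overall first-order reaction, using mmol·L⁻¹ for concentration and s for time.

s⁻¹

Step 1: For overall order n, rate = k × (concentration)^n.
Step 2: Rate has units mmol·L⁻¹·s⁻¹; concentration term has units (mmol·L⁻¹)^1.
Step 3: k = rate / (concentration)^n, so units of k = (mmol·L⁻¹)^(1-1)·s⁻¹ = s⁻¹.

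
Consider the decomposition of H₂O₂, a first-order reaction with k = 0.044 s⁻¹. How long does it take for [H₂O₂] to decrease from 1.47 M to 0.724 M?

16.1 s

Step 1: For first-order: t = ln([H₂O₂]₀/[H₂O₂])/k
Step 2: t = ln(1.47/0.724)/0.044
Step 3: t = ln(2.03)/0.044
Step 4: t = 0.7082/0.044 = 16.1 s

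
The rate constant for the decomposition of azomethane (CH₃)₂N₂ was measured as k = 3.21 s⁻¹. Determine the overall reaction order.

first order (1)

Step 1: The units of k for an nth-order reaction are (concentration)^(1-n)·(time)⁻¹.
Step 2: Here k has units s⁻¹, so the concentration exponent is 0.
Step 3: 1 - n = 0 ⇒ n = 1. The reaction is first order.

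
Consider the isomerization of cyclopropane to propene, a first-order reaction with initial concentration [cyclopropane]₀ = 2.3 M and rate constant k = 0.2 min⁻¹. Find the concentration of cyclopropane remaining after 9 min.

0.3802 M

Step 1: For a first-order reaction: [cyclopropane] = [cyclopropane]₀ × e^(-kt)
Step 2: [cyclopropane] = 2.3 × e^(-0.2 × 9)
Step 3: [cyclopropane] = 2.3 × e^(-1.8)
Step 4: [cyclopropane] = 2.3 × 0.165299 = 0.3802 M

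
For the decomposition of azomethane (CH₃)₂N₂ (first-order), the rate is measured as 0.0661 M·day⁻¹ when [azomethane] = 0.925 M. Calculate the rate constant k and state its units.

0.07146 day⁻¹

Step 1: rate = k[azomethane]^1, so k = rate / [azomethane]^1.
Step 2: k = 0.0661 / (0.925)^1 = 0.0661 / 0.925.
Step 3: k = 0.07146 day⁻¹.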